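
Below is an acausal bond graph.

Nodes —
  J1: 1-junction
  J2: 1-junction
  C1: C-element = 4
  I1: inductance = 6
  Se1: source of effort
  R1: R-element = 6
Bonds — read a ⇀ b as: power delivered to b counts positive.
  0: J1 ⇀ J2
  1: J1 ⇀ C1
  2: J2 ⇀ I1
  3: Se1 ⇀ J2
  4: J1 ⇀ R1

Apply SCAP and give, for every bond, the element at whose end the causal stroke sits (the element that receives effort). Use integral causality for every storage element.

b0 |J2
b1 |J1
b2 |I1
b3 |J2
b4 |J1

#3 →J2  (Se1: effort source, stroke at far end)
#1 →J1  (C1 integral (e out))
#2 →I1  (I1 integral (f out))
#0 →J2  (J2: bond 2 brought flow, rest push out)
#4 →J1  (common-f at J1 fixed by 0)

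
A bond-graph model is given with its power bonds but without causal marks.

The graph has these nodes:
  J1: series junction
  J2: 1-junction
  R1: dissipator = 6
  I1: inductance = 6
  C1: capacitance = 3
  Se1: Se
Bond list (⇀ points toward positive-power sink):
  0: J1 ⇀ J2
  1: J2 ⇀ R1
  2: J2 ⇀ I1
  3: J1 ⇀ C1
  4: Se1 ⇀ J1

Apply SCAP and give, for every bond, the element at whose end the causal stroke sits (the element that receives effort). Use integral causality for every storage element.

bond 0 stroke→J2
bond 1 stroke→J2
bond 2 stroke→I1
bond 3 stroke→J1
bond 4 stroke→J1

β4 →J1  (Se1 (Se) sets effort on bond)
β2 →I1  (I1: I, integral causality)
β0 →J2  (common-f at J2 fixed by 2)
β1 →J2  (J2: bond 2 brought flow, rest push out)
β3 →J1  (J1: bond 0 brought flow, rest push out)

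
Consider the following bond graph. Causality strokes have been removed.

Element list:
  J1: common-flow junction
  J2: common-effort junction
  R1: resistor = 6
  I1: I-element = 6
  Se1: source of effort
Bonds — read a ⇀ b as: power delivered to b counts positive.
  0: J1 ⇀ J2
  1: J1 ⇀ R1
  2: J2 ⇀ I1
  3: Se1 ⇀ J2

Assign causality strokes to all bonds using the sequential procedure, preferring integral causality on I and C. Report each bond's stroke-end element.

#0 |J1
#1 |R1
#2 |I1
#3 |J2

bond 3 stroke→J2  (Se1: effort source, stroke at far end)
bond 0 stroke→J1  (common-e at J2 fixed by 3)
bond 2 stroke→I1  (J2: bond 3 brought effort, rest push out)
bond 1 stroke→R1  (closing 1-jn rule on J1)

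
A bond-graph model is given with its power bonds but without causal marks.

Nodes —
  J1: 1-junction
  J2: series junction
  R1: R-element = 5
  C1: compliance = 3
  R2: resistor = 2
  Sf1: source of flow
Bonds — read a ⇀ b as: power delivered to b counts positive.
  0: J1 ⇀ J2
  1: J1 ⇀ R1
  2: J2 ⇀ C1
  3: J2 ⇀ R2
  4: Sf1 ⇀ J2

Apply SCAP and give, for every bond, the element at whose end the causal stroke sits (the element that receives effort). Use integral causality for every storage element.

bond 4 stroke→Sf1  (Sf1 (Sf) sets flow on bond)
bond 0 stroke→J2  (J2 flow already set via bond 4)
bond 2 stroke→J2  (1-jn J2 has f-setter on 4)
bond 3 stroke→J2  (1-jn J2 has f-setter on 4)
bond 1 stroke→J1  (common-f at J1 fixed by 0)

b0 →J2
b1 →J1
b2 →J2
b3 →J2
b4 →Sf1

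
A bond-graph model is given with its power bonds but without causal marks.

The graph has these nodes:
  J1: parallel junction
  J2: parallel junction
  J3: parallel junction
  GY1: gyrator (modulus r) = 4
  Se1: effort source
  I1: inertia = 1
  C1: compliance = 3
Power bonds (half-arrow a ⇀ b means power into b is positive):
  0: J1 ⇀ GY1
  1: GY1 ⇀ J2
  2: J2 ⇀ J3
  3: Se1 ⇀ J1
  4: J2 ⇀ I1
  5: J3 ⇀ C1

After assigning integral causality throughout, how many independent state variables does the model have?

bond 3 stroke at J1  (Se1 (Se) sets effort on bond)
bond 0 stroke at GY1  (0-jn J1 has e-setter on 3)
bond 1 stroke at GY1  (GY1: gyrator matches bond 0)
bond 4 stroke at I1  (I1: I, integral causality)
bond 2 stroke at J2  (only one effort-in slot at J2)
bond 5 stroke at J3  (closing 0-jn rule on J3)

2  (C1, I1 all integral)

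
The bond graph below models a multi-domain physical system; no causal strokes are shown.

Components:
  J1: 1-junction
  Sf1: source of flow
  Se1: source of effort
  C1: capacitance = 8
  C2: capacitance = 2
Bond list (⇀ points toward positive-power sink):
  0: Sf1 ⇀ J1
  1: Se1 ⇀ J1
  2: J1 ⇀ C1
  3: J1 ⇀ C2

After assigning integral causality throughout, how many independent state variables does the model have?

2  (C1, C2 all integral)

b0 |Sf1  (source Sf1 imposes f)
b1 |J1  (Se1: effort source, stroke at far end)
b2 |J1  (common-f at J1 fixed by 0)
b3 |J1  (J1 flow already set via bond 0)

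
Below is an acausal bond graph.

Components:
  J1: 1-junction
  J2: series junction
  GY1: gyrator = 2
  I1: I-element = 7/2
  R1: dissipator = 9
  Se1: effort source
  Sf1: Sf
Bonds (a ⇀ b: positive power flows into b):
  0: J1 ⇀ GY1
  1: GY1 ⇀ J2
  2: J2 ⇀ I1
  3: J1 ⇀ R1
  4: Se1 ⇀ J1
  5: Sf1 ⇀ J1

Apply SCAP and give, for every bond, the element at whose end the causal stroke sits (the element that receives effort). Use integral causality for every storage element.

β0 stroke at J1
β1 stroke at J2
β2 stroke at I1
β3 stroke at J1
β4 stroke at J1
β5 stroke at Sf1

#4 stroke at J1  (source Se1 imposes e)
#5 stroke at Sf1  (source Sf1 imposes f)
#0 stroke at J1  (common-f at J1 fixed by 5)
#3 stroke at J1  (common-f at J1 fixed by 5)
#1 stroke at J2  (GY GY1: same side as bond 0)
#2 stroke at I1  (J2: last free bond brings flow in)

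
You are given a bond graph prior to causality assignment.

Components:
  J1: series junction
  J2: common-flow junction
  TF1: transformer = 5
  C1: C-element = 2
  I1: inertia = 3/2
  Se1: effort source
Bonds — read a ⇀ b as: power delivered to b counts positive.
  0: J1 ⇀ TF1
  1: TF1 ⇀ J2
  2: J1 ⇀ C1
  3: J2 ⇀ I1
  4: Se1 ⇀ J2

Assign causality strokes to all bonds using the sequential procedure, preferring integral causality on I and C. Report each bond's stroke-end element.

β4 stroke at J2  (Se1: effort source, stroke at far end)
β2 stroke at J1  (C1 integral (e out))
β0 stroke at TF1  (J1 needs exactly one f-in)
β1 stroke at J2  (through TF1, causality passes straight; one stroke at TF1)
β3 stroke at I1  (only one flow-in slot at J2)

b0 stroke at TF1
b1 stroke at J2
b2 stroke at J1
b3 stroke at I1
b4 stroke at J2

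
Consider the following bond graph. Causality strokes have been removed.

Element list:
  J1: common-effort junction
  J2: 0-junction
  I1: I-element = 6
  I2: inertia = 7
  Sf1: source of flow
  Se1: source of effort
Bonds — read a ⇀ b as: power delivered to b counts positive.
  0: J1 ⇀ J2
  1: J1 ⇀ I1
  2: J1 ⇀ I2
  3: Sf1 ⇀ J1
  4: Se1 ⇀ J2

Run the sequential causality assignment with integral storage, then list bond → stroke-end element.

bond 3 |Sf1  (source Sf1 imposes f)
bond 4 |J2  (Se1 (Se) sets effort on bond)
bond 0 |J1  (J2 effort already set via bond 4)
bond 1 |I1  (J1 effort already set via bond 0)
bond 2 |I2  (J1 effort already set via bond 0)

β0 |J1
β1 |I1
β2 |I2
β3 |Sf1
β4 |J2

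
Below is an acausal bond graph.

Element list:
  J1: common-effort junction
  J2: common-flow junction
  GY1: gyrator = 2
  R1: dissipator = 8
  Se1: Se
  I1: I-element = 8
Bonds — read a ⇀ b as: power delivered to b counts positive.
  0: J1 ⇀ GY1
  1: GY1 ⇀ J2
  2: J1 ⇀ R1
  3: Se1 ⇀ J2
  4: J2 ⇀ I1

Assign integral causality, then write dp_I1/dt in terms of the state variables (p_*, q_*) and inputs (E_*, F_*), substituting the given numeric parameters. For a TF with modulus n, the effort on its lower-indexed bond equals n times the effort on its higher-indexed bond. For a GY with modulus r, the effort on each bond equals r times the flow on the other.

dp_I1/dt = E_Se1 - p_I1/16

β3 stroke→J2  (Se1: effort source, stroke at far end)
β4 stroke→I1  (prefer integral on I1)
β1 stroke→J2  (J2: bond 4 brought flow, rest push out)
β0 stroke→J1  (GY GY1: same side as bond 1)
β2 stroke→R1  (common-e at J1 fixed by 0)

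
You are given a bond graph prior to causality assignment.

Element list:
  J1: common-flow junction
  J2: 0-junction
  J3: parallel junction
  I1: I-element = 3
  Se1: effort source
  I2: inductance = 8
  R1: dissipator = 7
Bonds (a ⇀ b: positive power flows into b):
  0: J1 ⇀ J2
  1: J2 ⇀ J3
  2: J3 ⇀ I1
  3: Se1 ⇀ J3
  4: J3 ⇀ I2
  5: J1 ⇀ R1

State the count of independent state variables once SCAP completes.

#3 stroke→J3  (source Se1 imposes e)
#1 stroke→J2  (J3: bond 3 brought effort, rest push out)
#2 stroke→I1  (J3 effort already set via bond 3)
#4 stroke→I2  (J3 effort already set via bond 3)
#0 stroke→J1  (J2 effort already set via bond 1)
#5 stroke→R1  (J1 needs exactly one f-in)

2  (I1, I2 all integral)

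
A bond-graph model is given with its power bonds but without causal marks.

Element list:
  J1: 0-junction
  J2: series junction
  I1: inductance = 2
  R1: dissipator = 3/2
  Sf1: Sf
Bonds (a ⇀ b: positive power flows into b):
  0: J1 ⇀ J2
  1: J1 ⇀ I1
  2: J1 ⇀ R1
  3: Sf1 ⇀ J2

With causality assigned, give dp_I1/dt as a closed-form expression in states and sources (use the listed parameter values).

bond 3 stroke at Sf1  (Sf1 fixes flow; stroke at Sf1)
bond 0 stroke at J2  (J2 flow already set via bond 3)
bond 1 stroke at I1  (I1 integral (f out))
bond 2 stroke at J1  (closing 0-jn rule on J1)

dp_I1/dt = -3*F_Sf1/2 - 3*p_I1/4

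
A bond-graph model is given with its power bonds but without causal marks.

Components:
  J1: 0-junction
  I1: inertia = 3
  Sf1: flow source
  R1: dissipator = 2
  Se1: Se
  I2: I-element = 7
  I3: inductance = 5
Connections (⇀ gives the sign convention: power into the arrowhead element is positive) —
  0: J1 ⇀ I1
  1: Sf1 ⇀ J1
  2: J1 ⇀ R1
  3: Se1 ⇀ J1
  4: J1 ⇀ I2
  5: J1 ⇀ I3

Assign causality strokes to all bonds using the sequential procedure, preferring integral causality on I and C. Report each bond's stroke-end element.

b1 stroke at Sf1  (Sf1 fixes flow; stroke at Sf1)
b3 stroke at J1  (Se1: effort source, stroke at far end)
b0 stroke at I1  (common-e at J1 fixed by 3)
b2 stroke at R1  (J1: bond 3 brought effort, rest push out)
b4 stroke at I2  (J1 effort already set via bond 3)
b5 stroke at I3  (0-jn J1 has e-setter on 3)

#0 →I1
#1 →Sf1
#2 →R1
#3 →J1
#4 →I2
#5 →I3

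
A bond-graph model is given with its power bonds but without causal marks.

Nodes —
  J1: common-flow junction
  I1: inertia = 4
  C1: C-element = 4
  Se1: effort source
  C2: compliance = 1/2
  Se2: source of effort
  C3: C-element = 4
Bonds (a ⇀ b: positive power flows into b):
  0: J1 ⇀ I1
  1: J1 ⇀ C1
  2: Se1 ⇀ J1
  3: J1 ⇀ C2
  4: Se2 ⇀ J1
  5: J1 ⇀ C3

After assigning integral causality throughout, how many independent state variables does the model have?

b2 →J1  (source Se1 imposes e)
b4 →J1  (source Se2 imposes e)
b0 →I1  (prefer integral on I1)
b1 →J1  (J1: bond 0 brought flow, rest push out)
b3 →J1  (J1: bond 0 brought flow, rest push out)
b5 →J1  (J1: bond 0 brought flow, rest push out)

4  (C1, C2, C3, I1 all integral)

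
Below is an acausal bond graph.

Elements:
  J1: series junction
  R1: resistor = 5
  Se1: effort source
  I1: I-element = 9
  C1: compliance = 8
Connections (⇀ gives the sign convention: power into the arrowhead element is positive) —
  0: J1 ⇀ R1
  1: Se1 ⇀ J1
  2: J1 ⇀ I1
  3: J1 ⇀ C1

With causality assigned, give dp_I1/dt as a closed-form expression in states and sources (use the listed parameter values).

b1 stroke→J1  (Se1 (Se) sets effort on bond)
b2 stroke→I1  (I1: I, integral causality)
b0 stroke→J1  (J1 flow already set via bond 2)
b3 stroke→J1  (common-f at J1 fixed by 2)

dp_I1/dt = E_Se1 - 5*p_I1/9 - q_C1/8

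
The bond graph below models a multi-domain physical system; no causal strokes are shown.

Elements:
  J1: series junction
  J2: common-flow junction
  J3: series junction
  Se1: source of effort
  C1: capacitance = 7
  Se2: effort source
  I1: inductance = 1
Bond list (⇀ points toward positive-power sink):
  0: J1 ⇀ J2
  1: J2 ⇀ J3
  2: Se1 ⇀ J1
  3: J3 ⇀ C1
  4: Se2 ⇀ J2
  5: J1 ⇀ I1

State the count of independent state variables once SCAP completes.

bond 2 |J1  (Se1 fixes effort; stroke away)
bond 4 |J2  (source Se2 imposes e)
bond 3 |J3  (C1 integral (e out))
bond 1 |J2  (J3: last free bond brings flow in)
bond 0 |J1  (only one flow-in slot at J2)
bond 5 |I1  (J1: last free bond brings flow in)

2  (C1, I1 all integral)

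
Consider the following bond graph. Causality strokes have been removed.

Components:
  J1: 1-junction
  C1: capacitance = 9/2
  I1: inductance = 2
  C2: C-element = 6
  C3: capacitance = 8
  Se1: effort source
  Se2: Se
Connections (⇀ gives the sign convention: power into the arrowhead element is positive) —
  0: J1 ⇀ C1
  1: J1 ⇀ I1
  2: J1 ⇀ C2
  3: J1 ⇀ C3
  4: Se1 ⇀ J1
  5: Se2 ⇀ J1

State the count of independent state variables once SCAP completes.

b4 |J1  (Se1 (Se) sets effort on bond)
b5 |J1  (Se2 (Se) sets effort on bond)
b0 |J1  (prefer integral on C1)
b1 |I1  (I1 outputs flow p/I1)
b2 |J1  (J1 flow already set via bond 1)
b3 |J1  (J1 flow already set via bond 1)

4  (C1, C2, C3, I1 all integral)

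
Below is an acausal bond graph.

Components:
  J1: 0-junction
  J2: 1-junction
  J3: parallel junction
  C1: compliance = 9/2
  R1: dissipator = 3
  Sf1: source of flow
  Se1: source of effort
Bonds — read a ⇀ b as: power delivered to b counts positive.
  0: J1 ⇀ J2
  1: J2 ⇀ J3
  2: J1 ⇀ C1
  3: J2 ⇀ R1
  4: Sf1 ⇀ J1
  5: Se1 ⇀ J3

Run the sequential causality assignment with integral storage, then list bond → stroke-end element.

bond 0 →J2
bond 1 →J2
bond 2 →J1
bond 3 →R1
bond 4 →Sf1
bond 5 →J3

#4 stroke at Sf1  (Sf1 fixes flow; stroke at Sf1)
#5 stroke at J3  (Se1 (Se) sets effort on bond)
#1 stroke at J2  (common-e at J3 fixed by 5)
#2 stroke at J1  (C1 outputs effort q/C1)
#0 stroke at J2  (0-jn J1 has e-setter on 2)
#3 stroke at R1  (J2: last free bond brings flow in)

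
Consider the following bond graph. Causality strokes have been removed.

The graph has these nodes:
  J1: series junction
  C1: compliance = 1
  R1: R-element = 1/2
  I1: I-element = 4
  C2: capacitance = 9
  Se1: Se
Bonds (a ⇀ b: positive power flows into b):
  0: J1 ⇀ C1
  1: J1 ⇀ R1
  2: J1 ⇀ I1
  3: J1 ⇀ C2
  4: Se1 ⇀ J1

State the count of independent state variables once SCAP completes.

#4 |J1  (Se1 fixes effort; stroke away)
#0 |J1  (prefer integral on C1)
#2 |I1  (I1: I, integral causality)
#1 |J1  (J1 flow already set via bond 2)
#3 |J1  (1-jn J1 has f-setter on 2)

3  (C1, C2, I1 all integral)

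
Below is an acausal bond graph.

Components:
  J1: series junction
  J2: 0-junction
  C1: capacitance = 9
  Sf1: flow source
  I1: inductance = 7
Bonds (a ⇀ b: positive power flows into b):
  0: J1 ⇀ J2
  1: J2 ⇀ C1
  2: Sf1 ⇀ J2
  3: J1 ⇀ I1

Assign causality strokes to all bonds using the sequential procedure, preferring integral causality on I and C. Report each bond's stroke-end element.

bond 2 stroke at Sf1  (source Sf1 imposes f)
bond 1 stroke at J2  (prefer integral on C1)
bond 0 stroke at J1  (common-e at J2 fixed by 1)
bond 3 stroke at I1  (closing 1-jn rule on J1)

b0 stroke→J1
b1 stroke→J2
b2 stroke→Sf1
b3 stroke→I1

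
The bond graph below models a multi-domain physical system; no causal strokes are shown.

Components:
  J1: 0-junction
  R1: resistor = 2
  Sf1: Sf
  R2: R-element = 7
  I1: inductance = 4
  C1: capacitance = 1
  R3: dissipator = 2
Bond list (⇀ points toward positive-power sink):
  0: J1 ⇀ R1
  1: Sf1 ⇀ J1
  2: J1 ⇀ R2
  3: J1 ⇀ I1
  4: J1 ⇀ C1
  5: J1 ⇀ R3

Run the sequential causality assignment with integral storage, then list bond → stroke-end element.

b0 →R1
b1 →Sf1
b2 →R2
b3 →I1
b4 →J1
b5 →R3

bond 1 →Sf1  (Sf1: flow source, stroke at near end)
bond 3 →I1  (I1 outputs flow p/I1)
bond 4 →J1  (prefer integral on C1)
bond 0 →R1  (0-jn J1 has e-setter on 4)
bond 2 →R2  (J1: bond 4 brought effort, rest push out)
bond 5 →R3  (J1: bond 4 brought effort, rest push out)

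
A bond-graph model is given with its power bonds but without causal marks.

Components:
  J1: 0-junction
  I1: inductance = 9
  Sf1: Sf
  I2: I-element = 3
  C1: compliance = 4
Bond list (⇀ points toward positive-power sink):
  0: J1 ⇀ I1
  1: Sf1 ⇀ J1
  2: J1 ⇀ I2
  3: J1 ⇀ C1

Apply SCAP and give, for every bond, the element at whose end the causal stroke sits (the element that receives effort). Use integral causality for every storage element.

#1 stroke→Sf1  (source Sf1 imposes f)
#0 stroke→I1  (I1 integral (f out))
#2 stroke→I2  (I2 outputs flow p/I2)
#3 stroke→J1  (closing 0-jn rule on J1)

#0 stroke at I1
#1 stroke at Sf1
#2 stroke at I2
#3 stroke at J1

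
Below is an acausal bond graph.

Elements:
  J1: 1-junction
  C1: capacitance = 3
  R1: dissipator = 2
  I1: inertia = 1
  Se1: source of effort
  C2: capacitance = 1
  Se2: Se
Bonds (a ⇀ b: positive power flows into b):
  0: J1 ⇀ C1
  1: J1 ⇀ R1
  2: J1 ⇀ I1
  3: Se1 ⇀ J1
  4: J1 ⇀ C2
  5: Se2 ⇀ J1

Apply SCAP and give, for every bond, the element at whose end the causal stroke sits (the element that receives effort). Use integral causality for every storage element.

b3 stroke at J1  (Se1 fixes effort; stroke away)
b5 stroke at J1  (Se2 fixes effort; stroke away)
b0 stroke at J1  (C1: C, integral causality)
b2 stroke at I1  (I1 integral (f out))
b1 stroke at J1  (J1 flow already set via bond 2)
b4 stroke at J1  (1-jn J1 has f-setter on 2)

β0 |J1
β1 |J1
β2 |I1
β3 |J1
β4 |J1
β5 |J1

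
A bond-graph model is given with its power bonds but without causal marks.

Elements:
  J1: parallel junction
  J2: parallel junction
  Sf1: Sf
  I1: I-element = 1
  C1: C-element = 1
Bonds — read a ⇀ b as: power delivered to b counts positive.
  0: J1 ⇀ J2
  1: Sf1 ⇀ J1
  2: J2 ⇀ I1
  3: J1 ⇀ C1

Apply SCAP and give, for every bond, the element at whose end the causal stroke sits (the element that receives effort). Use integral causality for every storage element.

b1 stroke→Sf1  (Sf1: flow source, stroke at near end)
b2 stroke→I1  (I1 outputs flow p/I1)
b0 stroke→J2  (only one effort-in slot at J2)
b3 stroke→J1  (closing 0-jn rule on J1)

β0 |J2
β1 |Sf1
β2 |I1
β3 |J1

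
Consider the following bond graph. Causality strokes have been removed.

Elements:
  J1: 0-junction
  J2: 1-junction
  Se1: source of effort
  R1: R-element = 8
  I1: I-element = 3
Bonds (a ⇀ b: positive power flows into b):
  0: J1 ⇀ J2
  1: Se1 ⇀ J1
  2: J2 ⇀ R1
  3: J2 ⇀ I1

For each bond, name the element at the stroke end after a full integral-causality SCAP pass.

β0 stroke at J2
β1 stroke at J1
β2 stroke at J2
β3 stroke at I1

b1 |J1  (Se1 fixes effort; stroke away)
b0 |J2  (0-jn J1 has e-setter on 1)
b3 |I1  (I1 outputs flow p/I1)
b2 |J2  (1-jn J2 has f-setter on 3)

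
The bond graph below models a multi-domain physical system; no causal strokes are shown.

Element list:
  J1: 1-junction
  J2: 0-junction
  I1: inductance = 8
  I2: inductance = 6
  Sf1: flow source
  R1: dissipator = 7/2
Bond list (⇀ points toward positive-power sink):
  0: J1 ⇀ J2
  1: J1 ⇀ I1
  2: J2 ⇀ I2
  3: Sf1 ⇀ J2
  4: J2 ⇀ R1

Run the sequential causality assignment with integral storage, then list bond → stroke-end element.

#3 |Sf1  (Sf1 (Sf) sets flow on bond)
#1 |I1  (I1: I, integral causality)
#0 |J1  (common-f at J1 fixed by 1)
#2 |I2  (prefer integral on I2)
#4 |J2  (J2 needs exactly one e-in)

#0 |J1
#1 |I1
#2 |I2
#3 |Sf1
#4 |J2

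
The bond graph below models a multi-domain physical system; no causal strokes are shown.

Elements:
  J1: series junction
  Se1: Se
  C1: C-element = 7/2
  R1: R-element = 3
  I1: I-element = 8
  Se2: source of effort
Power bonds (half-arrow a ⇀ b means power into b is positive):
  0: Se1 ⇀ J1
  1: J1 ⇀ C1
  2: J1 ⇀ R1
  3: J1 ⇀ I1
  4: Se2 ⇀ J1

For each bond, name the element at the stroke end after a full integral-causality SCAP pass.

β0 →J1  (Se1: effort source, stroke at far end)
β4 →J1  (Se2 (Se) sets effort on bond)
β1 →J1  (C1: C, integral causality)
β3 →I1  (I1 integral (f out))
β2 →J1  (1-jn J1 has f-setter on 3)

#0 →J1
#1 →J1
#2 →J1
#3 →I1
#4 →J1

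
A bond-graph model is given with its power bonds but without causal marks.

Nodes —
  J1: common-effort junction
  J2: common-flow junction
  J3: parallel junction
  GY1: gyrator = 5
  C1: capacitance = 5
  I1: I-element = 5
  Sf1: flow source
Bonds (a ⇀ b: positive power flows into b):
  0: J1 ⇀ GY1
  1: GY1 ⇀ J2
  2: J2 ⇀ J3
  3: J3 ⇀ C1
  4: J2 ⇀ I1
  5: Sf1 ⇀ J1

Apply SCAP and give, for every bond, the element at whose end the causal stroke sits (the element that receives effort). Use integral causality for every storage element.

β0 stroke→J1
β1 stroke→J2
β2 stroke→J2
β3 stroke→J3
β4 stroke→I1
β5 stroke→Sf1

b5 stroke at Sf1  (Sf1: flow source, stroke at near end)
b0 stroke at J1  (closing 0-jn rule on J1)
b1 stroke at J2  (GY1: gyrator matches bond 0)
b3 stroke at J3  (C1 integral (e out))
b2 stroke at J2  (0-jn J3 has e-setter on 3)
b4 stroke at I1  (only one flow-in slot at J2)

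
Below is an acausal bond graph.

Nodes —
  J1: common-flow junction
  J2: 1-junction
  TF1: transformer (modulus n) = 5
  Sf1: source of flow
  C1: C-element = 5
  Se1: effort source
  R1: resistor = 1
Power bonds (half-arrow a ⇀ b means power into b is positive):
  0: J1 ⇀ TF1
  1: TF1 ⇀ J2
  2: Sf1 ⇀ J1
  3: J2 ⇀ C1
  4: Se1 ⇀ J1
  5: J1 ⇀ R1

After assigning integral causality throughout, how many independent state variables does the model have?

1  (C1 all integral)

#2 stroke at Sf1  (source Sf1 imposes f)
#4 stroke at J1  (Se1: effort source, stroke at far end)
#0 stroke at J1  (1-jn J1 has f-setter on 2)
#5 stroke at J1  (J1 flow already set via bond 2)
#1 stroke at TF1  (TF1 one-in-one-out from 0)
#3 stroke at J2  (1-jn J2 has f-setter on 1)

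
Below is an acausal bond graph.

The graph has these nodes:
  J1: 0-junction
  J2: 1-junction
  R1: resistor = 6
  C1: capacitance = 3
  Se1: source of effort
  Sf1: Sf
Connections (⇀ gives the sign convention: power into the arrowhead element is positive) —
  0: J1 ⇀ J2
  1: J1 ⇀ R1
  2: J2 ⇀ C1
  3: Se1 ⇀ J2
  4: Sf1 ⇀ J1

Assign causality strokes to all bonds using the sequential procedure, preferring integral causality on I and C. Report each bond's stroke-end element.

β3 stroke→J2  (Se1 fixes effort; stroke away)
β4 stroke→Sf1  (source Sf1 imposes f)
β2 stroke→J2  (C1 outputs effort q/C1)
β0 stroke→J1  (only one flow-in slot at J2)
β1 stroke→R1  (0-jn J1 has e-setter on 0)

bond 0 stroke→J1
bond 1 stroke→R1
bond 2 stroke→J2
bond 3 stroke→J2
bond 4 stroke→Sf1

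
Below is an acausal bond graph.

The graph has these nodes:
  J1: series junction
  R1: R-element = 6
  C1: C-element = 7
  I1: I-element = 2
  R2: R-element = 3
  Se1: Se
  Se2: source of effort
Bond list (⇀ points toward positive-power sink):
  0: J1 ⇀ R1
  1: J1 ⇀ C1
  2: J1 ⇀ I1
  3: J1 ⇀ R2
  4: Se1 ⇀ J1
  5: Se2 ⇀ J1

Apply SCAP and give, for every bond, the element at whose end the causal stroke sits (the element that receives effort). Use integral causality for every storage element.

#4 stroke at J1  (Se1: effort source, stroke at far end)
#5 stroke at J1  (source Se2 imposes e)
#1 stroke at J1  (C1 outputs effort q/C1)
#2 stroke at I1  (I1 integral (f out))
#0 stroke at J1  (1-jn J1 has f-setter on 2)
#3 stroke at J1  (1-jn J1 has f-setter on 2)

β0 stroke at J1
β1 stroke at J1
β2 stroke at I1
β3 stroke at J1
β4 stroke at J1
β5 stroke at J1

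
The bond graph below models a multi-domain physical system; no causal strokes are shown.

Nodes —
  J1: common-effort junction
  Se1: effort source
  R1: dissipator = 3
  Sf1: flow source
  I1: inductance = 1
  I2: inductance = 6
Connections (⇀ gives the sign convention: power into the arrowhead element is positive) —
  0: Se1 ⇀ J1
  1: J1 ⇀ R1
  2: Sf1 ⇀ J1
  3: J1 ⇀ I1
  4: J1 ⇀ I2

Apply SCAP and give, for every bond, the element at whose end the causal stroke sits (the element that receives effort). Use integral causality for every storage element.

β0 stroke→J1  (source Se1 imposes e)
β2 stroke→Sf1  (source Sf1 imposes f)
β1 stroke→R1  (J1 effort already set via bond 0)
β3 stroke→I1  (common-e at J1 fixed by 0)
β4 stroke→I2  (0-jn J1 has e-setter on 0)

#0 stroke at J1
#1 stroke at R1
#2 stroke at Sf1
#3 stroke at I1
#4 stroke at I2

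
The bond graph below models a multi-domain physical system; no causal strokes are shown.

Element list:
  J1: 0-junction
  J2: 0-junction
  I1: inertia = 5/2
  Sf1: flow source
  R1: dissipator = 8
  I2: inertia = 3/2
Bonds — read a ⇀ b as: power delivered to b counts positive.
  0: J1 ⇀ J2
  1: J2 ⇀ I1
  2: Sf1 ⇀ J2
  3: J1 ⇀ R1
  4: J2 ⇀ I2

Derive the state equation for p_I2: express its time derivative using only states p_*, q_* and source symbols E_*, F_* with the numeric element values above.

dp_I2/dt = 8*F_Sf1 - 16*p_I1/5 - 16*p_I2/3

#2 stroke at Sf1  (Sf1 (Sf) sets flow on bond)
#1 stroke at I1  (I1 outputs flow p/I1)
#4 stroke at I2  (I2: I, integral causality)
#0 stroke at J2  (J2: last free bond brings effort in)
#3 stroke at J1  (closing 0-jn rule on J1)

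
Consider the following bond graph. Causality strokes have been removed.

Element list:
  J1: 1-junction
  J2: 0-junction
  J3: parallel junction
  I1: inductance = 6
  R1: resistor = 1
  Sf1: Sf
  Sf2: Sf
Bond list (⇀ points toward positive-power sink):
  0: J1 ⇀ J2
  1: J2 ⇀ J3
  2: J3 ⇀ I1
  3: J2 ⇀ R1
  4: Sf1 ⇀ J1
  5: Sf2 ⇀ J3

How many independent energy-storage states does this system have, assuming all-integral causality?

1  (I1 all integral)

#4 stroke→Sf1  (Sf1 (Sf) sets flow on bond)
#5 stroke→Sf2  (source Sf2 imposes f)
#0 stroke→J1  (J1: bond 4 brought flow, rest push out)
#2 stroke→I1  (I1 outputs flow p/I1)
#1 stroke→J3  (J3: last free bond brings effort in)
#3 stroke→J2  (closing 0-jn rule on J2)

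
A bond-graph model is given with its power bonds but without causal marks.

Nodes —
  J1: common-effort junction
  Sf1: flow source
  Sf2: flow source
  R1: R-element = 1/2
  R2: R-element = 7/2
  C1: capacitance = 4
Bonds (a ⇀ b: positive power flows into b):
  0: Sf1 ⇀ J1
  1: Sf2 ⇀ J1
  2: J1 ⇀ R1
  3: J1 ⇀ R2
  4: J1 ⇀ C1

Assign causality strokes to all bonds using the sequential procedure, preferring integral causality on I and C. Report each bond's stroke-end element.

#0 stroke→Sf1
#1 stroke→Sf2
#2 stroke→R1
#3 stroke→R2
#4 stroke→J1

b0 stroke→Sf1  (Sf1: flow source, stroke at near end)
b1 stroke→Sf2  (Sf2 fixes flow; stroke at Sf2)
b4 stroke→J1  (C1: C, integral causality)
b2 stroke→R1  (0-jn J1 has e-setter on 4)
b3 stroke→R2  (0-jn J1 has e-setter on 4)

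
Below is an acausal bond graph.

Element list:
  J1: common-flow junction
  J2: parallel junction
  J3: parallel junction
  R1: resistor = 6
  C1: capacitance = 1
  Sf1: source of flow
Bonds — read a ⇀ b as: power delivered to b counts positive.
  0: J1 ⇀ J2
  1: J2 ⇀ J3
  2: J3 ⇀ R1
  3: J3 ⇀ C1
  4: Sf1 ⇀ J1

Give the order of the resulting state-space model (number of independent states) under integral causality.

1  (C1 all integral)

#4 |Sf1  (Sf1 (Sf) sets flow on bond)
#0 |J1  (common-f at J1 fixed by 4)
#1 |J2  (J2 needs exactly one e-in)
#3 |J3  (C1 outputs effort q/C1)
#2 |R1  (0-jn J3 has e-setter on 3)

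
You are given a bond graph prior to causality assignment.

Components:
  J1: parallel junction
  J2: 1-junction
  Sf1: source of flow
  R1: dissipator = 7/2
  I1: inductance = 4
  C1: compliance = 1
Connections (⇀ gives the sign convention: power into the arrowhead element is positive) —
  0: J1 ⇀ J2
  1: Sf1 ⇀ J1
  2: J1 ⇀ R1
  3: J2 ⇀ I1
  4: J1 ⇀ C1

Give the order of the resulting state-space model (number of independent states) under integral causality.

2  (C1, I1 all integral)

#1 |Sf1  (Sf1 (Sf) sets flow on bond)
#3 |I1  (I1 outputs flow p/I1)
#0 |J2  (J2 flow already set via bond 3)
#4 |J1  (prefer integral on C1)
#2 |R1  (J1: bond 4 brought effort, rest push out)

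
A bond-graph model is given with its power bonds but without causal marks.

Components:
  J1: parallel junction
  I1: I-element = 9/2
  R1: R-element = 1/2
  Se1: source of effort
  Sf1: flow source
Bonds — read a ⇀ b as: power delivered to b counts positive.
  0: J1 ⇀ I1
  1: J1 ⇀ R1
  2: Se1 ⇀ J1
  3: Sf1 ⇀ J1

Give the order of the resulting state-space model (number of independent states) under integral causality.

1  (I1 all integral)

bond 2 |J1  (Se1 fixes effort; stroke away)
bond 3 |Sf1  (source Sf1 imposes f)
bond 0 |I1  (0-jn J1 has e-setter on 2)
bond 1 |R1  (J1: bond 2 brought effort, rest push out)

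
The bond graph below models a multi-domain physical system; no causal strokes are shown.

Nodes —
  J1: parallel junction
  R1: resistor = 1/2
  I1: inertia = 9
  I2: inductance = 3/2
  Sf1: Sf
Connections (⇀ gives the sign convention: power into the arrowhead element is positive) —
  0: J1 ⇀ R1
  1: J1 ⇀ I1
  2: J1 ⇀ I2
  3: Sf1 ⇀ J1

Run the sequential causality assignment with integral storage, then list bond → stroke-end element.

bond 3 stroke→Sf1  (source Sf1 imposes f)
bond 1 stroke→I1  (I1 outputs flow p/I1)
bond 2 stroke→I2  (I2 outputs flow p/I2)
bond 0 stroke→J1  (only one effort-in slot at J1)

b0 →J1
b1 →I1
b2 →I2
b3 →Sf1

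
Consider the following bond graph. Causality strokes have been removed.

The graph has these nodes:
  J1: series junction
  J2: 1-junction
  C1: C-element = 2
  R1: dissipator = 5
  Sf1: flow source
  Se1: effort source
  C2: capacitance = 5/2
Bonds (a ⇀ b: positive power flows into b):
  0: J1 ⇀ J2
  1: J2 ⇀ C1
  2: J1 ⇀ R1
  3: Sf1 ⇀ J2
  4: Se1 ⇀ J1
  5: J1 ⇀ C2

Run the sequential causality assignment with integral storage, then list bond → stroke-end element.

b0 →J2
b1 →J2
b2 →J1
b3 →Sf1
b4 →J1
b5 →J1

bond 3 stroke→Sf1  (Sf1 (Sf) sets flow on bond)
bond 4 stroke→J1  (Se1 fixes effort; stroke away)
bond 0 stroke→J2  (J2: bond 3 brought flow, rest push out)
bond 1 stroke→J2  (common-f at J2 fixed by 3)
bond 2 stroke→J1  (common-f at J1 fixed by 0)
bond 5 stroke→J1  (J1 flow already set via bond 0)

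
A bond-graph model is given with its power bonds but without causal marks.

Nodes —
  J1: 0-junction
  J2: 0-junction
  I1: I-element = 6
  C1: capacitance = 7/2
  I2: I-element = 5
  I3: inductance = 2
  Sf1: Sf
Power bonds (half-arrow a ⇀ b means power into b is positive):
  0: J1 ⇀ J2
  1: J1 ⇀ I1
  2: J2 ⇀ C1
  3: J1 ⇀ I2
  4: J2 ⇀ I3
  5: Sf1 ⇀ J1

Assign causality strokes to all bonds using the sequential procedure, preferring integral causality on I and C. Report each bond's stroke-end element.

β0 stroke→J1
β1 stroke→I1
β2 stroke→J2
β3 stroke→I2
β4 stroke→I3
β5 stroke→Sf1

b5 stroke at Sf1  (Sf1 fixes flow; stroke at Sf1)
b1 stroke at I1  (I1 outputs flow p/I1)
b2 stroke at J2  (C1: C, integral causality)
b0 stroke at J1  (common-e at J2 fixed by 2)
b4 stroke at I3  (J2: bond 2 brought effort, rest push out)
b3 stroke at I2  (common-e at J1 fixed by 0)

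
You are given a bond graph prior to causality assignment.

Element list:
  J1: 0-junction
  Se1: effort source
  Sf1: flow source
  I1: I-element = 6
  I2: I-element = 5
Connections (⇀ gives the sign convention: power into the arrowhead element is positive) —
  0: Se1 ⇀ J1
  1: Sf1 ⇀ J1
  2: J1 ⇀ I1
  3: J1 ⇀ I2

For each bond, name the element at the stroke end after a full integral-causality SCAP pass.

β0 stroke→J1
β1 stroke→Sf1
β2 stroke→I1
β3 stroke→I2

bond 0 stroke at J1  (Se1: effort source, stroke at far end)
bond 1 stroke at Sf1  (source Sf1 imposes f)
bond 2 stroke at I1  (J1 effort already set via bond 0)
bond 3 stroke at I2  (J1 effort already set via bond 0)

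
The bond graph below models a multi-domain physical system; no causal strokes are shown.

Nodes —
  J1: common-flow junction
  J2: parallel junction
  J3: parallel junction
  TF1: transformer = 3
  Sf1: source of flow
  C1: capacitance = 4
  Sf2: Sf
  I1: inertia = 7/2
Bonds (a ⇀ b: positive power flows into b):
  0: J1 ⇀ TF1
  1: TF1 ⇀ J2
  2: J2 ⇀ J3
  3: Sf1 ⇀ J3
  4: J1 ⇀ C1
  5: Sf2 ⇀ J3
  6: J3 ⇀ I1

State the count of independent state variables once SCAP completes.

2  (C1, I1 all integral)

bond 3 stroke at Sf1  (Sf1: flow source, stroke at near end)
bond 5 stroke at Sf2  (Sf2: flow source, stroke at near end)
bond 4 stroke at J1  (prefer integral on C1)
bond 0 stroke at TF1  (J1 needs exactly one f-in)
bond 1 stroke at J2  (TF1 one-in-one-out from 0)
bond 2 stroke at J3  (J2: bond 1 brought effort, rest push out)
bond 6 stroke at I1  (J3: bond 2 brought effort, rest push out)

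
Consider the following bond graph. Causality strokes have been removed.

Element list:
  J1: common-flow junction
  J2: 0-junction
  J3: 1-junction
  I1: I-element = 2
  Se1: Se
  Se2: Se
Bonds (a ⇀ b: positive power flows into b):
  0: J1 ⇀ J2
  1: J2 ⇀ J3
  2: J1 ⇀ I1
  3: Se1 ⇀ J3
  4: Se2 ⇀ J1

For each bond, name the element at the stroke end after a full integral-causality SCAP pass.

#3 |J3  (Se1 fixes effort; stroke away)
#4 |J1  (Se2: effort source, stroke at far end)
#1 |J2  (J3: last free bond brings flow in)
#0 |J1  (common-e at J2 fixed by 1)
#2 |I1  (only one flow-in slot at J1)

b0 →J1
b1 →J2
b2 →I1
b3 →J3
b4 →J1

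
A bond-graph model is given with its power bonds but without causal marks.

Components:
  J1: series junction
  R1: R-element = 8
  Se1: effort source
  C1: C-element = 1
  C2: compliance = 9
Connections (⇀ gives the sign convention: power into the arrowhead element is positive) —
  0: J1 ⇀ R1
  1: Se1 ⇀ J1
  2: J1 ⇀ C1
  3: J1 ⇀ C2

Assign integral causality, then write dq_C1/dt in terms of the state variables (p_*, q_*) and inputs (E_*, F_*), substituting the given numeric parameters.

dq_C1/dt = E_Se1/8 - q_C1/8 - q_C2/72

b1 →J1  (Se1 (Se) sets effort on bond)
b2 →J1  (prefer integral on C1)
b3 →J1  (prefer integral on C2)
b0 →R1  (J1 needs exactly one f-in)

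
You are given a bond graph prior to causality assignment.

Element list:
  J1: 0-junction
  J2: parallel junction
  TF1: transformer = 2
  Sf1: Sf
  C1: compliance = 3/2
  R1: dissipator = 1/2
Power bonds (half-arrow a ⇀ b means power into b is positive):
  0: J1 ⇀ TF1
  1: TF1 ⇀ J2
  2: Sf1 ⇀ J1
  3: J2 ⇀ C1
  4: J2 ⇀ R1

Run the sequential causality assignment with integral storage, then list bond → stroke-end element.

#2 stroke at Sf1  (Sf1 fixes flow; stroke at Sf1)
#0 stroke at J1  (J1 needs exactly one e-in)
#1 stroke at TF1  (TF1 one-in-one-out from 0)
#3 stroke at J2  (C1 outputs effort q/C1)
#4 stroke at R1  (common-e at J2 fixed by 3)

#0 stroke at J1
#1 stroke at TF1
#2 stroke at Sf1
#3 stroke at J2
#4 stroke at R1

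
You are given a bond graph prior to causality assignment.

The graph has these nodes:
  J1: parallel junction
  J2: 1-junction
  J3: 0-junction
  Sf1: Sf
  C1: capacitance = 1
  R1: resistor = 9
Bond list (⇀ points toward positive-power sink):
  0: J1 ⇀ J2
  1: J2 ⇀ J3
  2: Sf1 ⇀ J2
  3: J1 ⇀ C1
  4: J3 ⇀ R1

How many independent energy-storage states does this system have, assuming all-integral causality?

β2 →Sf1  (Sf1 fixes flow; stroke at Sf1)
β0 →J2  (J2: bond 2 brought flow, rest push out)
β1 →J2  (1-jn J2 has f-setter on 2)
β4 →J3  (closing 0-jn rule on J3)
β3 →J1  (closing 0-jn rule on J1)

1  (C1 all integral)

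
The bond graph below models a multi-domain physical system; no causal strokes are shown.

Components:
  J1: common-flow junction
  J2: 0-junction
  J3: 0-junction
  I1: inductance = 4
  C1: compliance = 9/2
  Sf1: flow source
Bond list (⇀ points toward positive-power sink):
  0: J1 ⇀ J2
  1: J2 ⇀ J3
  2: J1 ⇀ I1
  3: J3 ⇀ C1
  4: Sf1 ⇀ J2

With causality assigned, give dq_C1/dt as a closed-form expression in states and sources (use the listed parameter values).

dq_C1/dt = F_Sf1 + p_I1/4

#4 stroke→Sf1  (Sf1: flow source, stroke at near end)
#2 stroke→I1  (I1: I, integral causality)
#0 stroke→J1  (1-jn J1 has f-setter on 2)
#1 stroke→J2  (closing 0-jn rule on J2)
#3 stroke→J3  (closing 0-jn rule on J3)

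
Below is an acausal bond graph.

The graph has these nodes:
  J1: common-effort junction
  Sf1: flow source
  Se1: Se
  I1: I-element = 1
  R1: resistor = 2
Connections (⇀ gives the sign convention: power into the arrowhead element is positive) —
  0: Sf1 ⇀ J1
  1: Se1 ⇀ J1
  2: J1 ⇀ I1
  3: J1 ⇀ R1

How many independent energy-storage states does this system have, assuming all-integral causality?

1  (I1 all integral)

bond 0 stroke→Sf1  (Sf1: flow source, stroke at near end)
bond 1 stroke→J1  (Se1 (Se) sets effort on bond)
bond 2 stroke→I1  (0-jn J1 has e-setter on 1)
bond 3 stroke→R1  (common-e at J1 fixed by 1)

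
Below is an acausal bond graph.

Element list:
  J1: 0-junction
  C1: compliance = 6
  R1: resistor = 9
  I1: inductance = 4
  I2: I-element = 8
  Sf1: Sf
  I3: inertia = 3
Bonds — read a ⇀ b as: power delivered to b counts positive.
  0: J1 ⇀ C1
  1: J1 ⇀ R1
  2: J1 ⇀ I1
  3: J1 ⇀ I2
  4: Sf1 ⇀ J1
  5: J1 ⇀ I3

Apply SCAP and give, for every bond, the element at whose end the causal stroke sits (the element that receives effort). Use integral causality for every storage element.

bond 4 →Sf1  (source Sf1 imposes f)
bond 0 →J1  (C1 integral (e out))
bond 1 →R1  (0-jn J1 has e-setter on 0)
bond 2 →I1  (common-e at J1 fixed by 0)
bond 3 →I2  (J1: bond 0 brought effort, rest push out)
bond 5 →I3  (J1 effort already set via bond 0)

#0 →J1
#1 →R1
#2 →I1
#3 →I2
#4 →Sf1
#5 →I3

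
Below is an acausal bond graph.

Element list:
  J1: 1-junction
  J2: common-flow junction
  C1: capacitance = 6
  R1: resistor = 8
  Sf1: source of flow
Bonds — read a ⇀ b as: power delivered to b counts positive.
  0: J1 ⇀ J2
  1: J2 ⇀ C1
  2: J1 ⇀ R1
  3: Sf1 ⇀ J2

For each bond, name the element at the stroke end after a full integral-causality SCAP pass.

β3 →Sf1  (Sf1 (Sf) sets flow on bond)
β0 →J2  (1-jn J2 has f-setter on 3)
β1 →J2  (J2: bond 3 brought flow, rest push out)
β2 →J1  (common-f at J1 fixed by 0)

β0 stroke at J2
β1 stroke at J2
β2 stroke at J1
β3 stroke at Sf1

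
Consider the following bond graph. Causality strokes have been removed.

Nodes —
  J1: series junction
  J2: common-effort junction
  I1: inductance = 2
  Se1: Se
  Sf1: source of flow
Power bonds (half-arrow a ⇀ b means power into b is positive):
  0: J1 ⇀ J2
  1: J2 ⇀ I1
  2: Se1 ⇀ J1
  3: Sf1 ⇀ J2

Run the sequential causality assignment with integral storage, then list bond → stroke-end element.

b2 →J1  (Se1 fixes effort; stroke away)
b3 →Sf1  (Sf1 fixes flow; stroke at Sf1)
b0 →J2  (closing 1-jn rule on J1)
b1 →I1  (J2: bond 0 brought effort, rest push out)

#0 →J2
#1 →I1
#2 →J1
#3 →Sf1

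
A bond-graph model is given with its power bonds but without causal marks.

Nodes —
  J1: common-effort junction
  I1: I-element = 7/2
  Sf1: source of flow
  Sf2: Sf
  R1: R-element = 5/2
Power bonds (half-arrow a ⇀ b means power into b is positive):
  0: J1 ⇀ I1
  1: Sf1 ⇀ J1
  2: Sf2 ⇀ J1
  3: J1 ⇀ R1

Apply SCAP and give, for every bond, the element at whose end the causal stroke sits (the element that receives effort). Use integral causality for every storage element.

β1 |Sf1  (Sf1: flow source, stroke at near end)
β2 |Sf2  (Sf2: flow source, stroke at near end)
β0 |I1  (I1: I, integral causality)
β3 |J1  (J1: last free bond brings effort in)

#0 →I1
#1 →Sf1
#2 →Sf2
#3 →J1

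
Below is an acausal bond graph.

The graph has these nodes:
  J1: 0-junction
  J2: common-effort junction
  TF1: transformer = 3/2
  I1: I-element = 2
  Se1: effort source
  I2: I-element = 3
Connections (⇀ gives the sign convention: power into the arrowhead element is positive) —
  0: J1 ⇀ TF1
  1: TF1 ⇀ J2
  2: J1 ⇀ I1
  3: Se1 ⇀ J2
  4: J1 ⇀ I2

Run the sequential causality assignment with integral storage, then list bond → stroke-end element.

β3 stroke at J2  (Se1: effort source, stroke at far end)
β1 stroke at TF1  (J2 effort already set via bond 3)
β0 stroke at J1  (through TF1, causality passes straight; one stroke at TF1)
β2 stroke at I1  (J1 effort already set via bond 0)
β4 stroke at I2  (J1: bond 0 brought effort, rest push out)

bond 0 stroke at J1
bond 1 stroke at TF1
bond 2 stroke at I1
bond 3 stroke at J2
bond 4 stroke at I2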